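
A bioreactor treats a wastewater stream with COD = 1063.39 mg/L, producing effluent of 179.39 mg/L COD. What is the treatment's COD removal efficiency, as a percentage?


eta = (COD_in - COD_out) / COD_in * 100
= (1063.39 - 179.39) / 1063.39 * 100
= 83.1304%

83.1304%


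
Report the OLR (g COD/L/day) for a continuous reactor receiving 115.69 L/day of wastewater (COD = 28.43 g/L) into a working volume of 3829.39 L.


OLR = Q * S / V
= 115.69 * 28.43 / 3829.39
= 0.8589 g/L/day

0.8589 g/L/day


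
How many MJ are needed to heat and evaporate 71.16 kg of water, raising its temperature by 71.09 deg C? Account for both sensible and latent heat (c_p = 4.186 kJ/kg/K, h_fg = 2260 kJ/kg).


E = m_water * (4.186 * dT + 2260) / 1000
= 71.16 * (4.186 * 71.09 + 2260) / 1000
= 181.9976 MJ

181.9976 MJ


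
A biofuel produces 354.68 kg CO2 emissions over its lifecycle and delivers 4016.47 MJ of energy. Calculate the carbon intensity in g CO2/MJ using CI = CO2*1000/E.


CI = CO2 * 1000 / E
= 354.68 * 1000 / 4016.47
= 88.3064 g CO2/MJ

88.3064 g CO2/MJ


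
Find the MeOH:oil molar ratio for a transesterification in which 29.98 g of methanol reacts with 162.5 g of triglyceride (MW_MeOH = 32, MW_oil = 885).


Molar ratio = n_MeOH / n_oil = (MeOH/32) / (oil/885) = (MeOH * 885) / (32 * oil)
= (29.98 * 885) / (32 * 162.5)
= 5.1024

5.1024


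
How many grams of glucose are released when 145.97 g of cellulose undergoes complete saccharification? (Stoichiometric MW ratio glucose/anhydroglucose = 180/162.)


glucose = cellulose * 180/162
= 145.97 * 180/162
= 162.1889 g

162.1889 g


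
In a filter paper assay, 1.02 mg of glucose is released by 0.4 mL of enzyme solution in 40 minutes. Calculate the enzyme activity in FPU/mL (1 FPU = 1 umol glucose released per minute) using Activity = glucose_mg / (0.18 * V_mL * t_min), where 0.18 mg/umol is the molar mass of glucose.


Activity = glucose_mg / (0.18 mg/umol * V_mL * t_min)
= 1.02 / (0.18 * 0.4 * 40)
= 0.3542 FPU/mL

0.3542 FPU/mL


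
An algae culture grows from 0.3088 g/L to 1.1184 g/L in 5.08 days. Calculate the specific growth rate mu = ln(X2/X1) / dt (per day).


mu = ln(X2/X1) / dt
= ln(1.1184/0.3088) / 5.08
= 0.2533 per day

0.2533 per day


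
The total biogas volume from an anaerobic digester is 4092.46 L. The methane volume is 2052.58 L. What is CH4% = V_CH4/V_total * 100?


CH4% = V_CH4 / V_total * 100
= 2052.58 / 4092.46 * 100
= 50.1552%

50.1552%


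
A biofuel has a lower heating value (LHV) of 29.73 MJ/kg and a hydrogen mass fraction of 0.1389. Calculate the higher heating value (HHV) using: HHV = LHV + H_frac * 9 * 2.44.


HHV = LHV + H_frac * 9 * 2.44
= 29.73 + 0.1389 * 9 * 2.44
= 32.7802 MJ/kg

32.7802 MJ/kg


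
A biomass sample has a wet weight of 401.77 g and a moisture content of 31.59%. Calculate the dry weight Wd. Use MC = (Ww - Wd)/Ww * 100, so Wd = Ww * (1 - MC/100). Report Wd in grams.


Wd = Ww * (1 - MC/100)
= 401.77 * (1 - 31.59/100)
= 274.8509 g

274.8509 g


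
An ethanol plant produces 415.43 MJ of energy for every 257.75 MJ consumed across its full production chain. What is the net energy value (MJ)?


NEV = E_out - E_in
= 415.43 - 257.75
= 157.6800 MJ

157.6800 MJ


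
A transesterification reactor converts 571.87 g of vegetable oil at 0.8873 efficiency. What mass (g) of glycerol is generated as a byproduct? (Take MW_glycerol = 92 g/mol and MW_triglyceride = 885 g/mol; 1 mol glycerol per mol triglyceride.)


glycerol = oil * conv * (92/885)
= 571.87 * 0.8873 * 92 / 885
= 52.7488 g

52.7488 g


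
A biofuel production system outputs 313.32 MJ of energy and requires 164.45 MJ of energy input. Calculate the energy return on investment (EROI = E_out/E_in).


EROI = E_out / E_in
= 313.32 / 164.45
= 1.9053

1.9053


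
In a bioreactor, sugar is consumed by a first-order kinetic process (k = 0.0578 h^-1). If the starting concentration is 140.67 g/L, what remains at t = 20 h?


S = S0 * exp(-k * t)
S = 140.67 * exp(-0.0578 * 20)
S = 44.2748 g/L

44.2748 g/L


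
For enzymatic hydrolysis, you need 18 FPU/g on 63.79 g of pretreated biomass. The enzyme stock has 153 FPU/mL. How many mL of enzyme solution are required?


V = dosage * m_sub / activity
V = 18 * 63.79 / 153
V = 7.5047 mL

7.5047 mL


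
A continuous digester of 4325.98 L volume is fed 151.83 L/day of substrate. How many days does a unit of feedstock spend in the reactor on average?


HRT = V / Q
= 4325.98 / 151.83
= 28.4923 days

28.4923 days


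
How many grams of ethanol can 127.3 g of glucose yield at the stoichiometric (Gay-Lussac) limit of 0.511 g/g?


Theoretical ethanol yield: m_EtOH = 0.511 * m_glucose
m_EtOH = 0.511 * 127.3 = 65.0503 g

65.0503 g


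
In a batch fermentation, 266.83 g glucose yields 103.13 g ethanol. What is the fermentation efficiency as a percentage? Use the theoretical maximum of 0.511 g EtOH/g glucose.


Fermentation efficiency = (actual / (0.511 * glucose)) * 100
= (103.13 / (0.511 * 266.83)) * 100
= 75.6362%

75.6362%


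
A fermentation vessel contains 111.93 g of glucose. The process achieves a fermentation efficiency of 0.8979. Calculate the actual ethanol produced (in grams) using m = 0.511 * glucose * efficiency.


Actual ethanol: m = 0.511 * 111.93 * 0.8979
m = 51.3565 g

51.3565 g


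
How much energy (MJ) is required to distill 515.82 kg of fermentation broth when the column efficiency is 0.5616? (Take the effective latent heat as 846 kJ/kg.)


E = m * 846 / (eta * 1000)
= 515.82 * 846 / (0.5616 * 1000)
= 777.0365 MJ

777.0365 MJ


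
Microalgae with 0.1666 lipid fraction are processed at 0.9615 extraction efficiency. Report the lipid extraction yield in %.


Y = lipid_content * extraction_eff * 100
= 0.1666 * 0.9615 * 100
= 16.0186%

16.0186%


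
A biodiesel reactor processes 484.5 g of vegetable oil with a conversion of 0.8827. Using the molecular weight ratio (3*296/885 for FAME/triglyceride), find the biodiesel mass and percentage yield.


m_FAME = oil * conv * (3 * 296 / 885) = oil * conv * (888/885)
= 484.5 * 0.8827 * 888 / 885
= 429.1179 g
Y = m_FAME / oil * 100 = conv * (888/885) * 100
= 0.8827 * 888 / 885 * 100
= 88.57%

429.1179 g FAME; Y = 88.57%


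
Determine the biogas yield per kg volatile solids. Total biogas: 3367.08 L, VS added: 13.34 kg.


Y = V / VS
= 3367.08 / 13.34
= 252.4048 L/kg VS

252.4048 L/kg VS


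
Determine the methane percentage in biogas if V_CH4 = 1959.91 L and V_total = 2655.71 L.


CH4% = V_CH4 / V_total * 100
= 1959.91 / 2655.71 * 100
= 73.7999%

73.7999%


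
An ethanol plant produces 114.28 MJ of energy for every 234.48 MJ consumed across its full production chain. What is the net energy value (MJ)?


NEV = E_out - E_in
= 114.28 - 234.48
= -120.2000 MJ

-120.2000 MJ


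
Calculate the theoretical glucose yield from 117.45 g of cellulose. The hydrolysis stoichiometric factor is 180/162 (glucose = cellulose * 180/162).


glucose = cellulose * 180/162
= 117.45 * 180/162
= 130.5000 g

130.5000 g


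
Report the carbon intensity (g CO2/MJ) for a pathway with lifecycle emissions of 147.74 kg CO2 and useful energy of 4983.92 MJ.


CI = CO2 * 1000 / E
= 147.74 * 1000 / 4983.92
= 29.6433 g CO2/MJ

29.6433 g CO2/MJ


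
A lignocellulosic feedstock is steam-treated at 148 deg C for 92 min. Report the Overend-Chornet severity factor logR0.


logR0 = log10(t * exp((T - 100) / 14.75))
= log10(92 * exp((148 - 100) / 14.75))
= 3.3771

3.3771


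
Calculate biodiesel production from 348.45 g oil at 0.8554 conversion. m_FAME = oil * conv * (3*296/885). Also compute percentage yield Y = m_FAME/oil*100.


m_FAME = oil * conv * (3 * 296 / 885) = oil * conv * (888/885)
= 348.45 * 0.8554 * 888 / 885
= 299.0745 g
Y = m_FAME / oil * 100 = conv * (888/885) * 100
= 0.8554 * 888 / 885 * 100
= 85.83%

299.0745 g FAME; Y = 85.83%


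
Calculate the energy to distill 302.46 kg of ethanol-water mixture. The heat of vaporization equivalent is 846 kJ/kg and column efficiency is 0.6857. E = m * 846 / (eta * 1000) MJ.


E = m * 846 / (eta * 1000)
= 302.46 * 846 / (0.6857 * 1000)
= 373.1678 MJ

373.1678 MJ


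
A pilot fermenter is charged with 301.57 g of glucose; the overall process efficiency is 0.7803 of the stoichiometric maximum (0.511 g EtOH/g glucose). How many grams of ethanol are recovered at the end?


Actual ethanol: m = 0.511 * 301.57 * 0.7803
m = 120.2460 g

120.2460 g


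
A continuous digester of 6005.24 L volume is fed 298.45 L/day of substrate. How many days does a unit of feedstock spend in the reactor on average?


HRT = V / Q
= 6005.24 / 298.45
= 20.1214 days

20.1214 days


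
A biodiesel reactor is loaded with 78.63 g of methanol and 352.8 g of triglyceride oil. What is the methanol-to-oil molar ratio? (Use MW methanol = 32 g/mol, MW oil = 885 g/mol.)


Molar ratio = n_MeOH / n_oil = (MeOH/32) / (oil/885) = (MeOH * 885) / (32 * oil)
= (78.63 * 885) / (32 * 352.8)
= 6.1639

6.1639


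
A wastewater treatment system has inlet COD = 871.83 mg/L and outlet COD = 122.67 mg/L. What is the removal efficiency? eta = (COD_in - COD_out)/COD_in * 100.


eta = (COD_in - COD_out) / COD_in * 100
= (871.83 - 122.67) / 871.83 * 100
= 85.9296%

85.9296%


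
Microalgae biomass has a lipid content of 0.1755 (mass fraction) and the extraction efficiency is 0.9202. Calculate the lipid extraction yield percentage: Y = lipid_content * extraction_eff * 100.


Y = lipid_content * extraction_eff * 100
= 0.1755 * 0.9202 * 100
= 16.1495%

16.1495%


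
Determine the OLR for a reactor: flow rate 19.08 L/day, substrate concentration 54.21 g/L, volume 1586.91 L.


OLR = Q * S / V
= 19.08 * 54.21 / 1586.91
= 0.6518 g/L/day

0.6518 g/L/day


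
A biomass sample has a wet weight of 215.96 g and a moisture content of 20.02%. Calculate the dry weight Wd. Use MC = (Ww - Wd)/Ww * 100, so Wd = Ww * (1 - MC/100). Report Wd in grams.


Wd = Ww * (1 - MC/100)
= 215.96 * (1 - 20.02/100)
= 172.7248 g

172.7248 g


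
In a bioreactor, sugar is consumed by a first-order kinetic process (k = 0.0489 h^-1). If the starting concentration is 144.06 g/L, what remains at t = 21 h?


S = S0 * exp(-k * t)
S = 144.06 * exp(-0.0489 * 21)
S = 51.5901 g/L

51.5901 g/L


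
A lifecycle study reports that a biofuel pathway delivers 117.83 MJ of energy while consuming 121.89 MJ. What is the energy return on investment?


EROI = E_out / E_in
= 117.83 / 121.89
= 0.9667

0.9667


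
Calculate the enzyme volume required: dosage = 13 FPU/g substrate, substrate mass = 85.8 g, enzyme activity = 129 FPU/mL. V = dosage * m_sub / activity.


V = dosage * m_sub / activity
V = 13 * 85.8 / 129
V = 8.6465 mL

8.6465 mL


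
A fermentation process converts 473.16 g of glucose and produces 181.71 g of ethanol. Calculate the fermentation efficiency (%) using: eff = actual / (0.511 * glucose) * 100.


Fermentation efficiency = (actual / (0.511 * glucose)) * 100
= (181.71 / (0.511 * 473.16)) * 100
= 75.1536%

75.1536%


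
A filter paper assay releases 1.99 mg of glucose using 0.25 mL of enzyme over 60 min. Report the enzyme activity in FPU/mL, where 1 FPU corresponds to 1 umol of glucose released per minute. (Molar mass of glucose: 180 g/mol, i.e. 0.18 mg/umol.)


Activity = glucose_mg / (0.18 mg/umol * V_mL * t_min)
= 1.99 / (0.18 * 0.25 * 60)
= 0.7370 FPU/mL

0.7370 FPU/mL


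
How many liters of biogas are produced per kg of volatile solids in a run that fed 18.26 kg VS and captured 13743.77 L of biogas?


Y = V / VS
= 13743.77 / 18.26
= 752.6709 L/kg VS

752.6709 L/kg VS


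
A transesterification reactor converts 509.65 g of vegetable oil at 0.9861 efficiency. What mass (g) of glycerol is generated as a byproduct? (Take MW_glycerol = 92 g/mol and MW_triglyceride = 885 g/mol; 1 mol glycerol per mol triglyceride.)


glycerol = oil * conv * (92/885)
= 509.65 * 0.9861 * 92 / 885
= 52.2441 g

52.2441 g


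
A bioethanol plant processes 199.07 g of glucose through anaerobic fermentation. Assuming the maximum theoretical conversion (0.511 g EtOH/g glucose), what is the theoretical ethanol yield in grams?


Theoretical ethanol yield: m_EtOH = 0.511 * m_glucose
m_EtOH = 0.511 * 199.07 = 101.7248 g

101.7248 g


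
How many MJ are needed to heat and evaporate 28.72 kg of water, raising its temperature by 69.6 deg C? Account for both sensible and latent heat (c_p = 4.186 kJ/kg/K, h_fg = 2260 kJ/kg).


E = m_water * (4.186 * dT + 2260) / 1000
= 28.72 * (4.186 * 69.6 + 2260) / 1000
= 73.2746 MJ

73.2746 MJ


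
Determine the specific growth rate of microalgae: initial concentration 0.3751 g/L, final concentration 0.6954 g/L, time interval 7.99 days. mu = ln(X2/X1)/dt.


mu = ln(X2/X1) / dt
= ln(0.6954/0.3751) / 7.99
= 0.0773 per day

0.0773 per day


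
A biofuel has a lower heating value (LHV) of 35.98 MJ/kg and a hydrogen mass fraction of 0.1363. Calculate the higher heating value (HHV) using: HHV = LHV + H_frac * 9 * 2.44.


HHV = LHV + H_frac * 9 * 2.44
= 35.98 + 0.1363 * 9 * 2.44
= 38.9731 MJ/kg

38.9731 MJ/kg


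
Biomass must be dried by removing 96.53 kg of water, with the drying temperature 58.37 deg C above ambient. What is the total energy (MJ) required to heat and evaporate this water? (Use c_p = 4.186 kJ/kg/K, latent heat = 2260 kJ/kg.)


E = m_water * (4.186 * dT + 2260) / 1000
= 96.53 * (4.186 * 58.37 + 2260) / 1000
= 241.7436 MJ

241.7436 MJ


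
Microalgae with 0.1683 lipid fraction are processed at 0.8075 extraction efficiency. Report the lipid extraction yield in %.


Y = lipid_content * extraction_eff * 100
= 0.1683 * 0.8075 * 100
= 13.5902%

13.5902%


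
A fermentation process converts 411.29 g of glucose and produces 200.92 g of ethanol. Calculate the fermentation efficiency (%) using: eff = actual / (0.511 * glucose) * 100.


Fermentation efficiency = (actual / (0.511 * glucose)) * 100
= (200.92 / (0.511 * 411.29)) * 100
= 95.5992%

95.5992%


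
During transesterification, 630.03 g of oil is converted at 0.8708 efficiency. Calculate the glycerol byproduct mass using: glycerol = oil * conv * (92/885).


glycerol = oil * conv * (92/885)
= 630.03 * 0.8708 * 92 / 885
= 57.0327 g

57.0327 g


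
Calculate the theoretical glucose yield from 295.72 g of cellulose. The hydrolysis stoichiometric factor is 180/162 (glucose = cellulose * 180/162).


glucose = cellulose * 180/162
= 295.72 * 180/162
= 328.5778 g

328.5778 g


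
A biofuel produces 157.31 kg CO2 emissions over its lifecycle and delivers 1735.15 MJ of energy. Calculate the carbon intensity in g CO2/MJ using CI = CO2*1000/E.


CI = CO2 * 1000 / E
= 157.31 * 1000 / 1735.15
= 90.6607 g CO2/MJ

90.6607 g CO2/MJ


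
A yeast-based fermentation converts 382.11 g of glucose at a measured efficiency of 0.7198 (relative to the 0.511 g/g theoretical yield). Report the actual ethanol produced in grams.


Actual ethanol: m = 0.511 * 382.11 * 0.7198
m = 140.5469 g

140.5469 g


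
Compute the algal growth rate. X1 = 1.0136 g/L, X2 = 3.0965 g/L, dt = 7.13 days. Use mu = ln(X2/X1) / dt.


mu = ln(X2/X1) / dt
= ln(3.0965/1.0136) / 7.13
= 0.1566 per day

0.1566 per day


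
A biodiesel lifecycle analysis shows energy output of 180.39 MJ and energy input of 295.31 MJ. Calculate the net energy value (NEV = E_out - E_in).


NEV = E_out - E_in
= 180.39 - 295.31
= -114.9200 MJ

-114.9200 MJ


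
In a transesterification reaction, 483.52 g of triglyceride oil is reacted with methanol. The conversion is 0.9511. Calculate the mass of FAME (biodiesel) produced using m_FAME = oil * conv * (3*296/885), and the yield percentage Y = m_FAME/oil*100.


m_FAME = oil * conv * (3 * 296 / 885) = oil * conv * (888/885)
= 483.52 * 0.9511 * 888 / 885
= 461.4348 g
Y = m_FAME / oil * 100 = conv * (888/885) * 100
= 0.9511 * 888 / 885 * 100
= 95.43%

461.4348 g FAME; Y = 95.43%


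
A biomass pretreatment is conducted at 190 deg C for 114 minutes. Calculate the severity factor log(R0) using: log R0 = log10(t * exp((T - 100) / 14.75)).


logR0 = log10(t * exp((T - 100) / 14.75))
= log10(114 * exp((190 - 100) / 14.75))
= 4.7068

4.7068


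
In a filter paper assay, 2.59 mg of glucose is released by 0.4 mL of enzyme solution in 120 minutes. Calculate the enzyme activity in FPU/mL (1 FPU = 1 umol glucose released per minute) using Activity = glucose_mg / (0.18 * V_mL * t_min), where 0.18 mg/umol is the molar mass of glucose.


Activity = glucose_mg / (0.18 mg/umol * V_mL * t_min)
= 2.59 / (0.18 * 0.4 * 120)
= 0.2998 FPU/mL

0.2998 FPU/mL


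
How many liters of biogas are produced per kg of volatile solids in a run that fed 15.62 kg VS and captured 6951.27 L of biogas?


Y = V / VS
= 6951.27 / 15.62
= 445.0237 L/kg VS

445.0237 L/kg VS


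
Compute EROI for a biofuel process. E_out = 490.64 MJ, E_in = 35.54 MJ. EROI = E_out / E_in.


EROI = E_out / E_in
= 490.64 / 35.54
= 13.8053

13.8053


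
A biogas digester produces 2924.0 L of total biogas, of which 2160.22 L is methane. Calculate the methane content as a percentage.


CH4% = V_CH4 / V_total * 100
= 2160.22 / 2924.0 * 100
= 73.8789%

73.8789%


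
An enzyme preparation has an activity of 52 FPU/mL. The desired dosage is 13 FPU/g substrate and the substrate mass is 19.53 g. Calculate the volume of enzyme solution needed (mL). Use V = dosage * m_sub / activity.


V = dosage * m_sub / activity
V = 13 * 19.53 / 52
V = 4.8825 mL

4.8825 mL


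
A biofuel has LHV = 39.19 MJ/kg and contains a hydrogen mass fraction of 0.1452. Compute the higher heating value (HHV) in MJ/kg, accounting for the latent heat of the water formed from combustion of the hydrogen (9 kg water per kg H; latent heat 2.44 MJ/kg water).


HHV = LHV + H_frac * 9 * 2.44
= 39.19 + 0.1452 * 9 * 2.44
= 42.3786 MJ/kg

42.3786 MJ/kg


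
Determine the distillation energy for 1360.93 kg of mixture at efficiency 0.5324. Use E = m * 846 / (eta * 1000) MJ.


E = m * 846 / (eta * 1000)
= 1360.93 * 846 / (0.5324 * 1000)
= 2162.5597 MJ

2162.5597 MJ


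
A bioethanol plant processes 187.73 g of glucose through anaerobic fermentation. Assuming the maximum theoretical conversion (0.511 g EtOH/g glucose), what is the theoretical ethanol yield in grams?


Theoretical ethanol yield: m_EtOH = 0.511 * m_glucose
m_EtOH = 0.511 * 187.73 = 95.9300 g

95.9300 g


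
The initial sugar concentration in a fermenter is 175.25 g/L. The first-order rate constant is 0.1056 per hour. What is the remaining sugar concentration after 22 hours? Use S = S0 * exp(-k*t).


S = S0 * exp(-k * t)
S = 175.25 * exp(-0.1056 * 22)
S = 17.1674 g/L

17.1674 g/L


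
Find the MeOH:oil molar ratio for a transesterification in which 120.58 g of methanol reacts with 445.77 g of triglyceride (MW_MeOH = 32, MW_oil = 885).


Molar ratio = n_MeOH / n_oil = (MeOH/32) / (oil/885) = (MeOH * 885) / (32 * oil)
= (120.58 * 885) / (32 * 445.77)
= 7.4810

7.4810


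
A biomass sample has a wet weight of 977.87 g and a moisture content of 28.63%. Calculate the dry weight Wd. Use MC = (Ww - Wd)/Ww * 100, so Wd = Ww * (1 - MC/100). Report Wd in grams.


Wd = Ww * (1 - MC/100)
= 977.87 * (1 - 28.63/100)
= 697.9058 g

697.9058 g


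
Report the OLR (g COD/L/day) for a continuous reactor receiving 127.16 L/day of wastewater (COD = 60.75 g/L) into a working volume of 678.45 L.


OLR = Q * S / V
= 127.16 * 60.75 / 678.45
= 11.3862 g/L/day

11.3862 g/L/day


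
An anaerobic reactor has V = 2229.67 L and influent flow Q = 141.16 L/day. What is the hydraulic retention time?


HRT = V / Q
= 2229.67 / 141.16
= 15.7953 days

15.7953 days


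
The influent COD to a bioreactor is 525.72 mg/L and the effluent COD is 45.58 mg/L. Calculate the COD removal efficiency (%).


eta = (COD_in - COD_out) / COD_in * 100
= (525.72 - 45.58) / 525.72 * 100
= 91.3300%

91.3300%


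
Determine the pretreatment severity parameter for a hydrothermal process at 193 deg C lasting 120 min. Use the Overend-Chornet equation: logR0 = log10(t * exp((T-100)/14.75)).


logR0 = log10(t * exp((T - 100) / 14.75))
= log10(120 * exp((193 - 100) / 14.75))
= 4.8174

4.8174


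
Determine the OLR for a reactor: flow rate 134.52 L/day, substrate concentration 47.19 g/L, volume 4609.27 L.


OLR = Q * S / V
= 134.52 * 47.19 / 4609.27
= 1.3772 g/L/day

1.3772 g/L/day


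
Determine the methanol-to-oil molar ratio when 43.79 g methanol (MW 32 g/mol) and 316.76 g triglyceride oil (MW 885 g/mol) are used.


Molar ratio = n_MeOH / n_oil = (MeOH/32) / (oil/885) = (MeOH * 885) / (32 * oil)
= (43.79 * 885) / (32 * 316.76)
= 3.8233

3.8233


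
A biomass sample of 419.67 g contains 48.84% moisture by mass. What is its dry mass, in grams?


Wd = Ww * (1 - MC/100)
= 419.67 * (1 - 48.84/100)
= 214.7032 g

214.7032 g


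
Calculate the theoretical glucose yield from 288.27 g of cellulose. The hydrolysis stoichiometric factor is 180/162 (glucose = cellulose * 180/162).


glucose = cellulose * 180/162
= 288.27 * 180/162
= 320.3000 g

320.3000 g


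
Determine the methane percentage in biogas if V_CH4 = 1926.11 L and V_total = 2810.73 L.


CH4% = V_CH4 / V_total * 100
= 1926.11 / 2810.73 * 100
= 68.5270%

68.5270%


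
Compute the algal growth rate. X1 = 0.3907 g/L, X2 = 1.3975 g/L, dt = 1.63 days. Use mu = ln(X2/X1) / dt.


mu = ln(X2/X1) / dt
= ln(1.3975/0.3907) / 1.63
= 0.7819 per day

0.7819 per day


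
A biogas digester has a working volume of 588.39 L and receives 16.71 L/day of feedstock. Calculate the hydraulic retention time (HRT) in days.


HRT = V / Q
= 588.39 / 16.71
= 35.2118 days

35.2118 days


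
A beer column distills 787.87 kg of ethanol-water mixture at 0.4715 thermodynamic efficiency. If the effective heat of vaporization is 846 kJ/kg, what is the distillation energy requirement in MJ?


E = m * 846 / (eta * 1000)
= 787.87 * 846 / (0.4715 * 1000)
= 1413.6543 MJ

1413.6543 MJ


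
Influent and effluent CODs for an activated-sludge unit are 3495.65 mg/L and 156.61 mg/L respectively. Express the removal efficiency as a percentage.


eta = (COD_in - COD_out) / COD_in * 100
= (3495.65 - 156.61) / 3495.65 * 100
= 95.5199%

95.5199%


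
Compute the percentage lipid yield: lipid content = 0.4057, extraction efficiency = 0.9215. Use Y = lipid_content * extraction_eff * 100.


Y = lipid_content * extraction_eff * 100
= 0.4057 * 0.9215 * 100
= 37.3853%

37.3853%


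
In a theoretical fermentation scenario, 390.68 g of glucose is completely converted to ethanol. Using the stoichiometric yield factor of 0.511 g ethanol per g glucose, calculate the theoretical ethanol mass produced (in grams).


Theoretical ethanol yield: m_EtOH = 0.511 * m_glucose
m_EtOH = 0.511 * 390.68 = 199.6375 g

199.6375 g


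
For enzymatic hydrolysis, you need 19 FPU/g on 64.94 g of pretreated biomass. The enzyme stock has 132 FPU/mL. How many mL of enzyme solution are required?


V = dosage * m_sub / activity
V = 19 * 64.94 / 132
V = 9.3474 mL

9.3474 mL


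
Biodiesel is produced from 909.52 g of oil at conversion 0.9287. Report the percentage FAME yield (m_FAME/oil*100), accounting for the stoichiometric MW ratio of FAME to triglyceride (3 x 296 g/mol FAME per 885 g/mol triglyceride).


m_FAME = oil * conv * (3 * 296 / 885) = oil * conv * (888/885)
= 909.52 * 0.9287 * 888 / 885
= 847.5345 g
Y = m_FAME / oil * 100 = conv * (888/885) * 100
= 0.9287 * 888 / 885 * 100
= 93.18%

93.18%


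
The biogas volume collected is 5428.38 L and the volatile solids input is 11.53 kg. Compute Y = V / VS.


Y = V / VS
= 5428.38 / 11.53
= 470.8049 L/kg VS

470.8049 L/kg VS


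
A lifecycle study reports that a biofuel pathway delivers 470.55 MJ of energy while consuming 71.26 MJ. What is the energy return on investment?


EROI = E_out / E_in
= 470.55 / 71.26
= 6.6033

6.6033


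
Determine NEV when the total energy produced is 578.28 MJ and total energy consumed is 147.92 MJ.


NEV = E_out - E_in
= 578.28 - 147.92
= 430.3600 MJ

430.3600 MJ


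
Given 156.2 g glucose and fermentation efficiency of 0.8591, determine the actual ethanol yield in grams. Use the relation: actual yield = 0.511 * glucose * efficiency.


Actual ethanol: m = 0.511 * 156.2 * 0.8591
m = 68.5718 g

68.5718 g


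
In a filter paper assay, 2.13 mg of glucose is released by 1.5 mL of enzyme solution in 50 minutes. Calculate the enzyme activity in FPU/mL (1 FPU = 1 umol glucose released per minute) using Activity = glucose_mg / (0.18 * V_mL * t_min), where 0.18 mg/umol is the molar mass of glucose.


Activity = glucose_mg / (0.18 mg/umol * V_mL * t_min)
= 2.13 / (0.18 * 1.5 * 50)
= 0.1578 FPU/mL

0.1578 FPU/mL


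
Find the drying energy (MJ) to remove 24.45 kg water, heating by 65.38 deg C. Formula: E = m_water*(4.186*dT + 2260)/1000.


E = m_water * (4.186 * dT + 2260) / 1000
= 24.45 * (4.186 * 65.38 + 2260) / 1000
= 61.9485 MJ

61.9485 MJ


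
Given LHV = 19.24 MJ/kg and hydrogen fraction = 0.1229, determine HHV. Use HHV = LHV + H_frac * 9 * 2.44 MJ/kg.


HHV = LHV + H_frac * 9 * 2.44
= 19.24 + 0.1229 * 9 * 2.44
= 21.9389 MJ/kg

21.9389 MJ/kg


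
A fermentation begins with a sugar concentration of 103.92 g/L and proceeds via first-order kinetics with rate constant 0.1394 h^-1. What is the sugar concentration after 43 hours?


S = S0 * exp(-k * t)
S = 103.92 * exp(-0.1394 * 43)
S = 0.2591 g/L

0.2591 g/L


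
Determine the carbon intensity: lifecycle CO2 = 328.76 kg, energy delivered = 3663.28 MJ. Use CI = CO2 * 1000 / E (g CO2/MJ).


CI = CO2 * 1000 / E
= 328.76 * 1000 / 3663.28
= 89.7447 g CO2/MJ

89.7447 g CO2/MJ


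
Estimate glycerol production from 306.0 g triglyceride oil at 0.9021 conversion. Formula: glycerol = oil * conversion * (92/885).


glycerol = oil * conv * (92/885)
= 306.0 * 0.9021 * 92 / 885
= 28.6960 g

28.6960 g


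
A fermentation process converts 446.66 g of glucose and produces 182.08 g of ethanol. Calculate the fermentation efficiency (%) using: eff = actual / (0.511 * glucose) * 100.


Fermentation efficiency = (actual / (0.511 * glucose)) * 100
= (182.08 / (0.511 * 446.66)) * 100
= 79.7745%

79.7745%


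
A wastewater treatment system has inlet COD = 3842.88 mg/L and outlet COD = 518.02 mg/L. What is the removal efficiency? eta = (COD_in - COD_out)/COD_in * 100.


eta = (COD_in - COD_out) / COD_in * 100
= (3842.88 - 518.02) / 3842.88 * 100
= 86.5200%

86.5200%


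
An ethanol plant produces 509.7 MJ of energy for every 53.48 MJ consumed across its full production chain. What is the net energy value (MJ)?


NEV = E_out - E_in
= 509.7 - 53.48
= 456.2200 MJ

456.2200 MJ


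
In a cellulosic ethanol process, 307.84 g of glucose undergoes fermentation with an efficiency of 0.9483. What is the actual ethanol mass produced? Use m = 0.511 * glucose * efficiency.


Actual ethanol: m = 0.511 * 307.84 * 0.9483
m = 149.1735 g

149.1735 g


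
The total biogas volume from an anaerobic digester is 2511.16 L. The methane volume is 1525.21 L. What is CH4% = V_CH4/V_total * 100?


CH4% = V_CH4 / V_total * 100
= 1525.21 / 2511.16 * 100
= 60.7373%

60.7373%


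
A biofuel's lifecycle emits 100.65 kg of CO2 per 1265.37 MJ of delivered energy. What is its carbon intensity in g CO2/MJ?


CI = CO2 * 1000 / E
= 100.65 * 1000 / 1265.37
= 79.5420 g CO2/MJ

79.5420 g CO2/MJ


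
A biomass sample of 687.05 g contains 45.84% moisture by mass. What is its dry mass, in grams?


Wd = Ww * (1 - MC/100)
= 687.05 * (1 - 45.84/100)
= 372.1063 g

372.1063 g


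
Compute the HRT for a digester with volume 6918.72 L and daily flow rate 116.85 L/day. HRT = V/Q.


HRT = V / Q
= 6918.72 / 116.85
= 59.2103 days

59.2103 days


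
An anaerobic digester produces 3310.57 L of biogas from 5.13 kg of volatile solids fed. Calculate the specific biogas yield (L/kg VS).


Y = V / VS
= 3310.57 / 5.13
= 645.3353 L/kg VS

645.3353 L/kg VS


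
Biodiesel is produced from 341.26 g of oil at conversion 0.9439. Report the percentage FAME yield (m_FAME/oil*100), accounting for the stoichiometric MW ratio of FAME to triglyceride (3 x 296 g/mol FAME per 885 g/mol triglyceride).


m_FAME = oil * conv * (3 * 296 / 885) = oil * conv * (888/885)
= 341.26 * 0.9439 * 888 / 885
= 323.2072 g
Y = m_FAME / oil * 100 = conv * (888/885) * 100
= 0.9439 * 888 / 885 * 100
= 94.71%

94.71%


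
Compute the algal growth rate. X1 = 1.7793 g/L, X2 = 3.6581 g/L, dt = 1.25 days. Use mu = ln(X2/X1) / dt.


mu = ln(X2/X1) / dt
= ln(3.6581/1.7793) / 1.25
= 0.5766 per day

0.5766 per day


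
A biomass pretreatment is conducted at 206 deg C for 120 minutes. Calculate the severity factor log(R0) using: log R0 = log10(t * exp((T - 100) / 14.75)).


logR0 = log10(t * exp((T - 100) / 14.75))
= log10(120 * exp((206 - 100) / 14.75))
= 5.2002

5.2002


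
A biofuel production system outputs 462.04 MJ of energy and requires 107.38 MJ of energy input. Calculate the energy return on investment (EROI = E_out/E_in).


EROI = E_out / E_in
= 462.04 / 107.38
= 4.3028

4.3028


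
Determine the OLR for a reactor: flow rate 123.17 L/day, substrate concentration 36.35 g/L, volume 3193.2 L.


OLR = Q * S / V
= 123.17 * 36.35 / 3193.2
= 1.4021 g/L/day

1.4021 g/L/day


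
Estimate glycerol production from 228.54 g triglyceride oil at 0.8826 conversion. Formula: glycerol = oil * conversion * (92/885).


glycerol = oil * conv * (92/885)
= 228.54 * 0.8826 * 92 / 885
= 20.9687 g

20.9687 g


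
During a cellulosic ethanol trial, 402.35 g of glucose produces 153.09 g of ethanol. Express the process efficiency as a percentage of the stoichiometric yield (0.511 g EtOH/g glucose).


Fermentation efficiency = (actual / (0.511 * glucose)) * 100
= (153.09 / (0.511 * 402.35)) * 100
= 74.4598%

74.4598%


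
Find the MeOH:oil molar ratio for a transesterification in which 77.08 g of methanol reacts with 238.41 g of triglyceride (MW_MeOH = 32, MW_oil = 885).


Molar ratio = n_MeOH / n_oil = (MeOH/32) / (oil/885) = (MeOH * 885) / (32 * oil)
= (77.08 * 885) / (32 * 238.41)
= 8.9415

8.9415


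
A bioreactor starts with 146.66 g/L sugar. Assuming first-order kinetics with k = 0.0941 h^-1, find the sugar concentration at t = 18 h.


S = S0 * exp(-k * t)
S = 146.66 * exp(-0.0941 * 18)
S = 26.9590 g/L

26.9590 g/L


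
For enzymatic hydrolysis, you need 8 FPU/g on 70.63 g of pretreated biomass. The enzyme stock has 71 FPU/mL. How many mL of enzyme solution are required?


V = dosage * m_sub / activity
V = 8 * 70.63 / 71
V = 7.9583 mL

7.9583 mL


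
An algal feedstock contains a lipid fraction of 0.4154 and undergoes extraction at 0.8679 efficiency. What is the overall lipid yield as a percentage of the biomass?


Y = lipid_content * extraction_eff * 100
= 0.4154 * 0.8679 * 100
= 36.0526%

36.0526%


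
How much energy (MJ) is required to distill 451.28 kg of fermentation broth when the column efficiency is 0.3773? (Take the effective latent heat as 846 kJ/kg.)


E = m * 846 / (eta * 1000)
= 451.28 * 846 / (0.3773 * 1000)
= 1011.8815 MJ

1011.8815 MJ


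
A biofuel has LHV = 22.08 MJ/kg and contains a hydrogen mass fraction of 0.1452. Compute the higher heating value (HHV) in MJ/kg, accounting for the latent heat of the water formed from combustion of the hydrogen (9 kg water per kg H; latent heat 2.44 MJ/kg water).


HHV = LHV + H_frac * 9 * 2.44
= 22.08 + 0.1452 * 9 * 2.44
= 25.2686 MJ/kg

25.2686 MJ/kg


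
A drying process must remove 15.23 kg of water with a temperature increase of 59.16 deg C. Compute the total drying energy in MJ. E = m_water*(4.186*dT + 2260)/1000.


E = m_water * (4.186 * dT + 2260) / 1000
= 15.23 * (4.186 * 59.16 + 2260) / 1000
= 38.1914 MJ

38.1914 MJ


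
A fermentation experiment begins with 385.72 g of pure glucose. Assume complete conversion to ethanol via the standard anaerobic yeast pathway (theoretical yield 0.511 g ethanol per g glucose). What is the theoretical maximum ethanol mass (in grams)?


Theoretical ethanol yield: m_EtOH = 0.511 * m_glucose
m_EtOH = 0.511 * 385.72 = 197.1029 g

197.1029 g


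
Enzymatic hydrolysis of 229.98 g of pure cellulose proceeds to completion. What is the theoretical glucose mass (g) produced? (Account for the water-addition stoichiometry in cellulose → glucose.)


glucose = cellulose * 180/162
= 229.98 * 180/162
= 255.5333 g

255.5333 g


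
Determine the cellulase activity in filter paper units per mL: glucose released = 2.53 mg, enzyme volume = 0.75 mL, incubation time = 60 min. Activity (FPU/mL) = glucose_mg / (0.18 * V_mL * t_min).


Activity = glucose_mg / (0.18 mg/umol * V_mL * t_min)
= 2.53 / (0.18 * 0.75 * 60)
= 0.3123 FPU/mL

0.3123 FPU/mL


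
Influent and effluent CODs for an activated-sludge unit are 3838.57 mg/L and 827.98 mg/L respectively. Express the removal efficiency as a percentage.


eta = (COD_in - COD_out) / COD_in * 100
= (3838.57 - 827.98) / 3838.57 * 100
= 78.4300%

78.4300%


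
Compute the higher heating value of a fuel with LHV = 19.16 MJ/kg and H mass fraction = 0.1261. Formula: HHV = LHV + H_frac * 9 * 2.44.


HHV = LHV + H_frac * 9 * 2.44
= 19.16 + 0.1261 * 9 * 2.44
= 21.9292 MJ/kg

21.9292 MJ/kg


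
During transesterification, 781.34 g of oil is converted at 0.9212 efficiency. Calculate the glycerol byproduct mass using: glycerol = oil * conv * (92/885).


glycerol = oil * conv * (92/885)
= 781.34 * 0.9212 * 92 / 885
= 74.8236 g

74.8236 g


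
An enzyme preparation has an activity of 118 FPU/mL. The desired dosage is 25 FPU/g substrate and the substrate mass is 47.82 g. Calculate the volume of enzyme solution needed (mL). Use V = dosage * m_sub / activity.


V = dosage * m_sub / activity
V = 25 * 47.82 / 118
V = 10.1314 mL

10.1314 mL


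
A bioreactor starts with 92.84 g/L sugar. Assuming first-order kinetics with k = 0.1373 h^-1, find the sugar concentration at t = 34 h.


S = S0 * exp(-k * t)
S = 92.84 * exp(-0.1373 * 34)
S = 0.8717 g/L

0.8717 g/L


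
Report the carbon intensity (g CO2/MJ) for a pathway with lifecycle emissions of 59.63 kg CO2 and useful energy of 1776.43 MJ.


CI = CO2 * 1000 / E
= 59.63 * 1000 / 1776.43
= 33.5673 g CO2/MJ

33.5673 g CO2/MJ


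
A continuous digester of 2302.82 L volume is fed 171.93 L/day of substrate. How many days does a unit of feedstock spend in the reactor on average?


HRT = V / Q
= 2302.82 / 171.93
= 13.3939 days

13.3939 days


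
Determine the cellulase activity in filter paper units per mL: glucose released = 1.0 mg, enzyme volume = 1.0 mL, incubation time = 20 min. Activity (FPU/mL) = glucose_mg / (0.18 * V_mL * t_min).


Activity = glucose_mg / (0.18 mg/umol * V_mL * t_min)
= 1.0 / (0.18 * 1.0 * 20)
= 0.2778 FPU/mL

0.2778 FPU/mL


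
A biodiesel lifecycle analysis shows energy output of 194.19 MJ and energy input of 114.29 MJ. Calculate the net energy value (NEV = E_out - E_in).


NEV = E_out - E_in
= 194.19 - 114.29
= 79.9000 MJ

79.9000 MJ


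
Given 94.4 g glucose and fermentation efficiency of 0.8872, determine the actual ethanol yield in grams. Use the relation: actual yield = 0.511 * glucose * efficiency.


Actual ethanol: m = 0.511 * 94.4 * 0.8872
m = 42.7971 g

42.7971 g


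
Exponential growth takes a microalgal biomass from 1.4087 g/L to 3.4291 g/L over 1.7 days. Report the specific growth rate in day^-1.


mu = ln(X2/X1) / dt
= ln(3.4291/1.4087) / 1.7
= 0.5233 per day

0.5233 per day


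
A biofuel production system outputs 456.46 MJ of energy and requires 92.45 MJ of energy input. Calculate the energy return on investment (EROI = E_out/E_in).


EROI = E_out / E_in
= 456.46 / 92.45
= 4.9374

4.9374


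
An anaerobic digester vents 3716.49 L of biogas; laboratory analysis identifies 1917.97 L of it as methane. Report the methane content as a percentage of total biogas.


CH4% = V_CH4 / V_total * 100
= 1917.97 / 3716.49 * 100
= 51.6070%

51.6070%


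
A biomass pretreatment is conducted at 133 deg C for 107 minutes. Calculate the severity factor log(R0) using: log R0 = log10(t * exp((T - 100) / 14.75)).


logR0 = log10(t * exp((T - 100) / 14.75))
= log10(107 * exp((133 - 100) / 14.75))
= 3.0010

3.0010


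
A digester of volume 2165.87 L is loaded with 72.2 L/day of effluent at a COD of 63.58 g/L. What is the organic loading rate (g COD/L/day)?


OLR = Q * S / V
= 72.2 * 63.58 / 2165.87
= 2.1195 g/L/day

2.1195 g/L/day


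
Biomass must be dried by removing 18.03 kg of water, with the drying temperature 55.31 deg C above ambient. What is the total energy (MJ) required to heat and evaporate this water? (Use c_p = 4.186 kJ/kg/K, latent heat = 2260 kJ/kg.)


E = m_water * (4.186 * dT + 2260) / 1000
= 18.03 * (4.186 * 55.31 + 2260) / 1000
= 44.9222 MJ

44.9222 MJ


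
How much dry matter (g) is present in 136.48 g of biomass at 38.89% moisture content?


Wd = Ww * (1 - MC/100)
= 136.48 * (1 - 38.89/100)
= 83.4029 g

83.4029 g


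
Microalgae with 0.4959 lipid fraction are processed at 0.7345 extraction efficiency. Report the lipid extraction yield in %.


Y = lipid_content * extraction_eff * 100
= 0.4959 * 0.7345 * 100
= 36.4239%

36.4239%


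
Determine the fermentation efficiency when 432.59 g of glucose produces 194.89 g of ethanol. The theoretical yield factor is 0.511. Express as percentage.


Fermentation efficiency = (actual / (0.511 * glucose)) * 100
= (194.89 / (0.511 * 432.59)) * 100
= 88.1642%

88.1642%


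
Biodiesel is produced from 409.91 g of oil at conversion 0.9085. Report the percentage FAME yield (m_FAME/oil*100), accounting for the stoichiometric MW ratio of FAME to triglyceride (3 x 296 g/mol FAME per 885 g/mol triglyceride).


m_FAME = oil * conv * (3 * 296 / 885) = oil * conv * (888/885)
= 409.91 * 0.9085 * 888 / 885
= 373.6656 g
Y = m_FAME / oil * 100 = conv * (888/885) * 100
= 0.9085 * 888 / 885 * 100
= 91.16%

91.16%


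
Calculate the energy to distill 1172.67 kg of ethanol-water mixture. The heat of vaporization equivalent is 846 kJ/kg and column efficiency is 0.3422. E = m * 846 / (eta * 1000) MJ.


E = m * 846 / (eta * 1000)
= 1172.67 * 846 / (0.3422 * 1000)
= 2899.1199 MJ

2899.1199 MJ


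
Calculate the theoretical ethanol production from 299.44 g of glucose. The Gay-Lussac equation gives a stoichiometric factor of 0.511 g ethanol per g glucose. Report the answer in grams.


Theoretical ethanol yield: m_EtOH = 0.511 * m_glucose
m_EtOH = 0.511 * 299.44 = 153.0138 g

153.0138 g


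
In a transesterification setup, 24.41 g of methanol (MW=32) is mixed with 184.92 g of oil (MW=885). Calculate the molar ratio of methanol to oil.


Molar ratio = n_MeOH / n_oil = (MeOH/32) / (oil/885) = (MeOH * 885) / (32 * oil)
= (24.41 * 885) / (32 * 184.92)
= 3.6507

3.6507


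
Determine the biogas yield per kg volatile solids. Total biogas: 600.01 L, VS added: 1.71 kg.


Y = V / VS
= 600.01 / 1.71
= 350.8830 L/kg VS

350.8830 L/kg VS


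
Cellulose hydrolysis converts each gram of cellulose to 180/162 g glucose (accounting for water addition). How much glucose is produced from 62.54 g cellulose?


glucose = cellulose * 180/162
= 62.54 * 180/162
= 69.4889 g

69.4889 g


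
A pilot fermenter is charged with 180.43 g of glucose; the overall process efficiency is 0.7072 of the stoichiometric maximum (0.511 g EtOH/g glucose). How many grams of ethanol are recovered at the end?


Actual ethanol: m = 0.511 * 180.43 * 0.7072
m = 65.2036 g

65.2036 g


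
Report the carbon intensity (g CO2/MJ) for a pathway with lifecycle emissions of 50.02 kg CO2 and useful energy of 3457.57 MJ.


CI = CO2 * 1000 / E
= 50.02 * 1000 / 3457.57
= 14.4668 g CO2/MJ

14.4668 g CO2/MJ


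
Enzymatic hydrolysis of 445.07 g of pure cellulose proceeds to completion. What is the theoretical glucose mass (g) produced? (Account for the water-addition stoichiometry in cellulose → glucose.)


glucose = cellulose * 180/162
= 445.07 * 180/162
= 494.5222 g

494.5222 g
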